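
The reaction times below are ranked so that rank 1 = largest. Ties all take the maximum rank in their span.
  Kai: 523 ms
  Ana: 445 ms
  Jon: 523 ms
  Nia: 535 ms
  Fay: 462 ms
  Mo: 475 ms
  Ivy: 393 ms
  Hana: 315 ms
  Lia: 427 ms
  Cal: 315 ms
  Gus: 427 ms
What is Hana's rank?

11

Sorted (descending): 535, 523, 523, 475, 462, 445, 427, 427, 393, 315, 315
The 2 values of 523 occupy positions 2–3 → each gets rank 3.
The 2 values of 427 occupy positions 7–8 → each gets rank 8.
The 2 values of 315 occupy positions 10–11 → each gets rank 11.
Hana has value 315 ms → rank 11.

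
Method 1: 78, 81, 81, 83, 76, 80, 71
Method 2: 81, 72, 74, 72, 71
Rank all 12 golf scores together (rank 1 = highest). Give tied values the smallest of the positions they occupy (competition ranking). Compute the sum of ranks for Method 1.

34

Sorted (descending): 83, 81, 81, 81, 80, 78, 76, 74, 72, 72, 71, 71
The 3 values of 81 occupy positions 2–4 → each gets rank 2.
The 2 values of 72 occupy positions 9–10 → each gets rank 9.
The 2 values of 71 occupy positions 11–12 → each gets rank 11.
Method 1 values → pooled ranks: 78→6, 81→2, 81→2, 83→1, 76→7, 80→5, 71→11
Rank sum = 6 + 2 + 2 + 1 + 7 + 5 + 11 = 34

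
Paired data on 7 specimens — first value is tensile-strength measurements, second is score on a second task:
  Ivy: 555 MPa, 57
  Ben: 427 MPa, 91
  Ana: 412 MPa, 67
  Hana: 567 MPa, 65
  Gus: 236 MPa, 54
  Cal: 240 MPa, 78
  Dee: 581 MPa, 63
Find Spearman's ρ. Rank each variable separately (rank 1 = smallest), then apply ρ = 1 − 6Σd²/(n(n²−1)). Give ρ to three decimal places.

Ranks of variable 1: 5, 4, 3, 6, 1, 2, 7
Ranks of variable 2: 2, 7, 5, 4, 1, 6, 3
d = r₁ − r₂: 3, -3, -2, 2, 0, -4, 4
d²: 9, 9, 4, 4, 0, 16, 16; Σd² = 58
ρ = 1 − 6·58/(7·48) = 1 − 348/336 = -0.036

-0.036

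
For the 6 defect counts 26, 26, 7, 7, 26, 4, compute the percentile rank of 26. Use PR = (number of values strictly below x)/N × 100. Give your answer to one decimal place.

50.0

N = 6.
Strictly below 26: 3. Equal to 26: 3.
PR = 3/6 × 100 = 50.0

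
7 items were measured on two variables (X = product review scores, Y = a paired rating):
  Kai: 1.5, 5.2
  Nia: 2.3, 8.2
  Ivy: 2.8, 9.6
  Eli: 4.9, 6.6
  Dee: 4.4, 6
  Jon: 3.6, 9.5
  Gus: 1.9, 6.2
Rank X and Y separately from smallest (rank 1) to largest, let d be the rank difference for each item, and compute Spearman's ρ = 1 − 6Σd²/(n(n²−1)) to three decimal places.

Ranks of variable 1: 1, 3, 4, 7, 6, 5, 2
Ranks of variable 2: 1, 5, 7, 4, 2, 6, 3
d = r₁ − r₂: 0, -2, -3, 3, 4, -1, -1
d²: 0, 4, 9, 9, 16, 1, 1; Σd² = 40
ρ = 1 − 6·40/(7·48) = 1 − 240/336 = 0.286

0.286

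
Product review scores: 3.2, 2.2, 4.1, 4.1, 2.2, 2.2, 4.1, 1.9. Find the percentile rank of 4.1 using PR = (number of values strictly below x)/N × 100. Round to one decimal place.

62.5

N = 8.
Strictly below 4.1: 5. Equal to 4.1: 3.
PR = 5/8 × 100 = 62.5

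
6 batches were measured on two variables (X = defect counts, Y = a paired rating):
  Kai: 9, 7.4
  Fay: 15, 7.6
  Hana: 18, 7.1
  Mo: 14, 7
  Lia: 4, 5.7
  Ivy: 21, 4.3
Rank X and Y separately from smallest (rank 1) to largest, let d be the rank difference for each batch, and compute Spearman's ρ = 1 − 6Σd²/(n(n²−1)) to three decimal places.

Ranks of variable 1: 2, 4, 5, 3, 1, 6
Ranks of variable 2: 5, 6, 4, 3, 2, 1
d = r₁ − r₂: -3, -2, 1, 0, -1, 5
d²: 9, 4, 1, 0, 1, 25; Σd² = 40
ρ = 1 − 6·40/(6·35) = 1 − 240/210 = -0.143

-0.143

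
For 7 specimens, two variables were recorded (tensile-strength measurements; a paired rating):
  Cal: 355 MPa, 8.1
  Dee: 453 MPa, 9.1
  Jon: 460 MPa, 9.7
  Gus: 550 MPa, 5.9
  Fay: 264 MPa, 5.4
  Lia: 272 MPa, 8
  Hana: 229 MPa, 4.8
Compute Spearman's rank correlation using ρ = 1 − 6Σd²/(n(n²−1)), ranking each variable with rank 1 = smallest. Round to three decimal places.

0.643

Ranks of variable 1: 4, 5, 6, 7, 2, 3, 1
Ranks of variable 2: 5, 6, 7, 3, 2, 4, 1
d = r₁ − r₂: -1, -1, -1, 4, 0, -1, 0
d²: 1, 1, 1, 16, 0, 1, 0; Σd² = 20
ρ = 1 − 6·20/(7·48) = 1 − 120/336 = 0.643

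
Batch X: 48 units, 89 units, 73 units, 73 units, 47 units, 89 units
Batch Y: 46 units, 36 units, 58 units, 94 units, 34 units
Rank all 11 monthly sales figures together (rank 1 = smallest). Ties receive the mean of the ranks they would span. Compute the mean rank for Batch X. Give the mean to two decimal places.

Sorted (ascending): 34, 36, 46, 47, 48, 58, 73, 73, 89, 89, 94
The 2 values of 73 occupy positions 7–8 → average rank (7+8)/2 = 7.5.
The 2 values of 89 occupy positions 9–10 → average rank (9+10)/2 = 9.5.
Batch X values → pooled ranks: 48→5, 89→9.5, 73→7.5, 73→7.5, 47→4, 89→9.5
Mean rank = (5 + 9.5 + 7.5 + 7.5 + 4 + 9.5) / 6 = 7.17

7.17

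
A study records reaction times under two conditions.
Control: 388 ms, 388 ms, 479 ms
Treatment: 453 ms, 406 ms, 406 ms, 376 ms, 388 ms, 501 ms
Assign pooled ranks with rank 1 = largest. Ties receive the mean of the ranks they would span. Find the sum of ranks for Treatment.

Sorted (descending): 501, 479, 453, 406, 406, 388, 388, 388, 376
The 2 values of 406 occupy positions 4–5 → average rank (4+5)/2 = 4.5.
The 3 values of 388 occupy positions 6–8 → average rank 7.
Treatment values → pooled ranks: 453→3, 406→4.5, 406→4.5, 376→9, 388→7, 501→1
Rank sum = 3 + 4.5 + 4.5 + 9 + 7 + 1 = 29

29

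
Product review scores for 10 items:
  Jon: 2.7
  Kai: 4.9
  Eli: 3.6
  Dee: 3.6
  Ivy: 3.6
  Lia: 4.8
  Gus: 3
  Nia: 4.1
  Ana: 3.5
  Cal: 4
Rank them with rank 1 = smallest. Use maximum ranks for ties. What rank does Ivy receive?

6

Sorted (ascending): 2.7, 3, 3.5, 3.6, 3.6, 3.6, 4, 4.1, 4.8, 4.9
The 3 values of 3.6 occupy positions 4–6 → each gets rank 6.
Ivy has value 3.6 → rank 6.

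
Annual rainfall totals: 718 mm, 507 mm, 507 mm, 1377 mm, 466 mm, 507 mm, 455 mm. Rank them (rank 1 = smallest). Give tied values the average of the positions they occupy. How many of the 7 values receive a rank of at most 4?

Sorted (ascending): 455, 466, 507, 507, 507, 718, 1377
The 3 values of 507 occupy positions 3–5 → average rank 4.
Ranks ≤ 4: {1, 2, 4, 4, 4} → 5 values.

5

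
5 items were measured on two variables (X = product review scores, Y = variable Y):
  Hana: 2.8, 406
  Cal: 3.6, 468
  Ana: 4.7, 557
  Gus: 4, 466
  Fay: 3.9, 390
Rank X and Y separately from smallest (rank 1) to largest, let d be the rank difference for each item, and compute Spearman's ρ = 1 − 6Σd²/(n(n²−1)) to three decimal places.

Ranks of variable 1: 1, 2, 5, 4, 3
Ranks of variable 2: 2, 4, 5, 3, 1
d = r₁ − r₂: -1, -2, 0, 1, 2
d²: 1, 4, 0, 1, 4; Σd² = 10
ρ = 1 − 6·10/(5·24) = 1 − 60/120 = 0.500

0.500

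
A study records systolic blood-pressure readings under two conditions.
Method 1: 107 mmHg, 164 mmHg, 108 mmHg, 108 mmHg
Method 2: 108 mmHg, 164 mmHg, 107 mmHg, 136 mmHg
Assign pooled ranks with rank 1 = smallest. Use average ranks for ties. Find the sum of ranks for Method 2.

19

Sorted (ascending): 107, 107, 108, 108, 108, 136, 164, 164
The 2 values of 107 occupy positions 1–2 → average rank (1+2)/2 = 1.5.
The 3 values of 108 occupy positions 3–5 → average rank 4.
The 2 values of 164 occupy positions 7–8 → average rank (7+8)/2 = 7.5.
Method 2 values → pooled ranks: 108→4, 164→7.5, 107→1.5, 136→6
Rank sum = 4 + 7.5 + 1.5 + 6 = 19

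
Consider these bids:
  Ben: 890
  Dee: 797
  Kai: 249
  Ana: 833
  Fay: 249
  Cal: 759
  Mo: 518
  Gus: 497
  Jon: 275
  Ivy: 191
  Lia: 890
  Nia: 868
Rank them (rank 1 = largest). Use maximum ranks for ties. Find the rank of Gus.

8

Sorted (descending): 890, 890, 868, 833, 797, 759, 518, 497, 275, 249, 249, 191
The 2 values of 890 occupy positions 1–2 → each gets rank 2.
The 2 values of 249 occupy positions 10–11 → each gets rank 11.
Gus has value 497 → rank 8.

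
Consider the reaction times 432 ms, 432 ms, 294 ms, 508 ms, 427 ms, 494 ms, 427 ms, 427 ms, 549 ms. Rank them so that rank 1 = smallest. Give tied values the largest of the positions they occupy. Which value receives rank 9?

549

Sorted (ascending): 294, 427, 427, 427, 432, 432, 494, 508, 549
The 3 values of 427 occupy positions 2–4 → each gets rank 4.
The 2 values of 432 occupy positions 5–6 → each gets rank 6.
Rank 9 → value 549.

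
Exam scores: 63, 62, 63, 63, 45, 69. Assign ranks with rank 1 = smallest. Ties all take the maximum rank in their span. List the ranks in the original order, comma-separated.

Sorted (ascending): 45, 62, 63, 63, 63, 69
The 3 values of 63 occupy positions 3–5 → each gets rank 5.

5, 2, 5, 5, 1, 6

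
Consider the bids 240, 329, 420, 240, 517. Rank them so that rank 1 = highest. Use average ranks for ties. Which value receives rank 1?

517

Sorted (descending): 517, 420, 329, 240, 240
The 2 values of 240 occupy positions 4–5 → average rank (4+5)/2 = 4.5.
Rank 1 → value 517.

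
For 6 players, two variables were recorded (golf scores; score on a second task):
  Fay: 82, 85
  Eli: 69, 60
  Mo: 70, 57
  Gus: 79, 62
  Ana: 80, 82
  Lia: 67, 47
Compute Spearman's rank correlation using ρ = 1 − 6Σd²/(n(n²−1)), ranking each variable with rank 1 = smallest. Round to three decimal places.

0.943

Ranks of variable 1: 6, 2, 3, 4, 5, 1
Ranks of variable 2: 6, 3, 2, 4, 5, 1
d = r₁ − r₂: 0, -1, 1, 0, 0, 0
d²: 0, 1, 1, 0, 0, 0; Σd² = 2
ρ = 1 − 6·2/(6·35) = 1 − 12/210 = 0.943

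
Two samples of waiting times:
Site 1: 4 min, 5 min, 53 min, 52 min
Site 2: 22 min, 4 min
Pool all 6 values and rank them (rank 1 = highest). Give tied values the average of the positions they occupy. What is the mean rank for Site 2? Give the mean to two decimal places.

4.25

Sorted (descending): 53, 52, 22, 5, 4, 4
The 2 values of 4 occupy positions 5–6 → average rank (5+6)/2 = 5.5.
Site 2 values → pooled ranks: 22→3, 4→5.5
Mean rank = (3 + 5.5) / 2 = 4.25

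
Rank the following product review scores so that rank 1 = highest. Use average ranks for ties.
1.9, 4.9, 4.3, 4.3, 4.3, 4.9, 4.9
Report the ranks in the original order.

7, 2, 5, 5, 5, 2, 2

Sorted (descending): 4.9, 4.9, 4.9, 4.3, 4.3, 4.3, 1.9
The 3 values of 4.9 occupy positions 1–3 → average rank 2.
The 3 values of 4.3 occupy positions 4–6 → average rank 5.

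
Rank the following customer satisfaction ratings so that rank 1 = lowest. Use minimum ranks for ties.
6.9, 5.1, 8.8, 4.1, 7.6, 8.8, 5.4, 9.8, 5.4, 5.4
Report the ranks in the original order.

Sorted (ascending): 4.1, 5.1, 5.4, 5.4, 5.4, 6.9, 7.6, 8.8, 8.8, 9.8
The 3 values of 5.4 occupy positions 3–5 → each gets rank 3.
The 2 values of 8.8 occupy positions 8–9 → each gets rank 8.

6, 2, 8, 1, 7, 8, 3, 10, 3, 3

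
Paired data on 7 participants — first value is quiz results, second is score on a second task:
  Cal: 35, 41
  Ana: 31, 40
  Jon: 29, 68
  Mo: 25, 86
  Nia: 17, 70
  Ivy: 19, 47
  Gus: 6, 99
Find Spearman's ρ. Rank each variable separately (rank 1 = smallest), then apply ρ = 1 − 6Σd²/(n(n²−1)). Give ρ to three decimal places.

Ranks of variable 1: 7, 6, 5, 4, 2, 3, 1
Ranks of variable 2: 2, 1, 4, 6, 5, 3, 7
d = r₁ − r₂: 5, 5, 1, -2, -3, 0, -6
d²: 25, 25, 1, 4, 9, 0, 36; Σd² = 100
ρ = 1 − 6·100/(7·48) = 1 − 600/336 = -0.786

-0.786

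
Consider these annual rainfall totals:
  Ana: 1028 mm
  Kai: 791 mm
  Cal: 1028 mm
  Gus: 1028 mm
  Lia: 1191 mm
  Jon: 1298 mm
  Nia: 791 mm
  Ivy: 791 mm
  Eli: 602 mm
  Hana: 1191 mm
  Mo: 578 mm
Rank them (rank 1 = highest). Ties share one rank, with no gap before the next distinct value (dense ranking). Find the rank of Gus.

Sorted (descending): 1298, 1191, 1191, 1028, 1028, 1028, 791, 791, 791, 602, 578
The 2 values of 1191 share dense rank 2.
The 3 values of 1028 share dense rank 3.
The 3 values of 791 share dense rank 4.
Remaining distinct values take the next consecutive integers.
Gus has value 1028 mm → rank 3.

3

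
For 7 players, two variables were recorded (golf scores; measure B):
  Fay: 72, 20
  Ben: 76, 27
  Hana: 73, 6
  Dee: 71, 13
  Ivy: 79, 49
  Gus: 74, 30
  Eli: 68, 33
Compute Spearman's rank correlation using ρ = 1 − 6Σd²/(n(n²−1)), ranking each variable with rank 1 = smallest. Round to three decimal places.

0.321

Ranks of variable 1: 3, 6, 4, 2, 7, 5, 1
Ranks of variable 2: 3, 4, 1, 2, 7, 5, 6
d = r₁ − r₂: 0, 2, 3, 0, 0, 0, -5
d²: 0, 4, 9, 0, 0, 0, 25; Σd² = 38
ρ = 1 − 6·38/(7·48) = 1 − 228/336 = 0.321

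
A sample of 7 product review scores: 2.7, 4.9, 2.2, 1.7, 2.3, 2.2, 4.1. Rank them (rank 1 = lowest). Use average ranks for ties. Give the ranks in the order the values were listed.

5, 7, 2.5, 1, 4, 2.5, 6

Sorted (ascending): 1.7, 2.2, 2.2, 2.3, 2.7, 4.1, 4.9
The 2 values of 2.2 occupy positions 2–3 → average rank (2+3)/2 = 2.5.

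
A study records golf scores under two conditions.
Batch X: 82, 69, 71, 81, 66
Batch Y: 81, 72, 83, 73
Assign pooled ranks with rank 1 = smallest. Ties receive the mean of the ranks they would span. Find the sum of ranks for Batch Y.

24.5

Sorted (ascending): 66, 69, 71, 72, 73, 81, 81, 82, 83
The 2 values of 81 occupy positions 6–7 → average rank (6+7)/2 = 6.5.
Batch Y values → pooled ranks: 81→6.5, 72→4, 83→9, 73→5
Rank sum = 6.5 + 4 + 9 + 5 = 24.5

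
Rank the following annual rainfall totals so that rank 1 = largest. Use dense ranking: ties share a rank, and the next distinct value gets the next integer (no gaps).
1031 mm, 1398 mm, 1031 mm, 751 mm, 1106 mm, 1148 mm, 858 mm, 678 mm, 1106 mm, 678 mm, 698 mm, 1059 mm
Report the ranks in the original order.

5, 1, 5, 7, 3, 2, 6, 9, 3, 9, 8, 4

Sorted (descending): 1398, 1148, 1106, 1106, 1059, 1031, 1031, 858, 751, 698, 678, 678
The 2 values of 1106 share dense rank 3.
The 2 values of 1031 share dense rank 5.
The 2 values of 678 share dense rank 9.
Remaining distinct values take the next consecutive integers.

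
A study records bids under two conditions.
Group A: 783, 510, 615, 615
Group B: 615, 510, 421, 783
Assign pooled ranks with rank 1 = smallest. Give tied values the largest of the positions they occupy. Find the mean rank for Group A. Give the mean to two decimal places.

5.75

Sorted (ascending): 421, 510, 510, 615, 615, 615, 783, 783
The 2 values of 510 occupy positions 2–3 → each gets rank 3.
The 3 values of 615 occupy positions 4–6 → each gets rank 6.
The 2 values of 783 occupy positions 7–8 → each gets rank 8.
Group A values → pooled ranks: 783→8, 510→3, 615→6, 615→6
Mean rank = (8 + 3 + 6 + 6) / 4 = 5.75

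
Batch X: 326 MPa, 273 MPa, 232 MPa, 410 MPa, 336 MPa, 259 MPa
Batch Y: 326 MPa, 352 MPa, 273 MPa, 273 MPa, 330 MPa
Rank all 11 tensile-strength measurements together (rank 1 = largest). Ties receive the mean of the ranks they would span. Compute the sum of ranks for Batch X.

38.5

Sorted (descending): 410, 352, 336, 330, 326, 326, 273, 273, 273, 259, 232
The 2 values of 326 occupy positions 5–6 → average rank (5+6)/2 = 5.5.
The 3 values of 273 occupy positions 7–9 → average rank 8.
Batch X values → pooled ranks: 326→5.5, 273→8, 232→11, 410→1, 336→3, 259→10
Rank sum = 5.5 + 8 + 11 + 1 + 3 + 10 = 38.5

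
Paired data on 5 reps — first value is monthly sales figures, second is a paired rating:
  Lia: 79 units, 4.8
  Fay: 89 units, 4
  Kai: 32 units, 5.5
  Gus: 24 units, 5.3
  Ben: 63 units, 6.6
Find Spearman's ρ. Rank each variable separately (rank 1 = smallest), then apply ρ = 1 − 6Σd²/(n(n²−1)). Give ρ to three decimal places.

Ranks of variable 1: 4, 5, 2, 1, 3
Ranks of variable 2: 2, 1, 4, 3, 5
d = r₁ − r₂: 2, 4, -2, -2, -2
d²: 4, 16, 4, 4, 4; Σd² = 32
ρ = 1 − 6·32/(5·24) = 1 − 192/120 = -0.600

-0.600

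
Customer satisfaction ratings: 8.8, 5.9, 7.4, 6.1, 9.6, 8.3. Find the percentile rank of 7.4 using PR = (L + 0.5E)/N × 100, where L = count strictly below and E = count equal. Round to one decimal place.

41.7

N = 6.
Strictly below 7.4: 2. Equal to 7.4: 1.
PR = (2 + 0.5·1)/6 × 100 = 41.7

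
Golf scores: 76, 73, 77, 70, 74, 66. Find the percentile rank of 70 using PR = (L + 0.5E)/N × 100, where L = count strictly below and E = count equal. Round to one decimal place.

N = 6.
Strictly below 70: 1. Equal to 70: 1.
PR = (1 + 0.5·1)/6 × 100 = 25.0

25.0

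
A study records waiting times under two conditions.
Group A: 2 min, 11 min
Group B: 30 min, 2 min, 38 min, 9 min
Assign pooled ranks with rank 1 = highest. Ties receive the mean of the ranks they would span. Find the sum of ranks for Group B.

Sorted (descending): 38, 30, 11, 9, 2, 2
The 2 values of 2 occupy positions 5–6 → average rank (5+6)/2 = 5.5.
Group B values → pooled ranks: 30→2, 2→5.5, 38→1, 9→4
Rank sum = 2 + 5.5 + 1 + 4 = 12.5

12.5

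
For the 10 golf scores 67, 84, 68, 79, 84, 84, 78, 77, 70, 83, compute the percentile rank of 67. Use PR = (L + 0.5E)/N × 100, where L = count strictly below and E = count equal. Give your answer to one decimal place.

5.0

N = 10.
Strictly below 67: 0. Equal to 67: 1.
PR = (0 + 0.5·1)/10 × 100 = 5.0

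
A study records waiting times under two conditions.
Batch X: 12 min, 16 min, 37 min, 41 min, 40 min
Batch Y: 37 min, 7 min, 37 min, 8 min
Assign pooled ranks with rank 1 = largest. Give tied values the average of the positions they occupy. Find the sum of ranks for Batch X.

20

Sorted (descending): 41, 40, 37, 37, 37, 16, 12, 8, 7
The 3 values of 37 occupy positions 3–5 → average rank 4.
Batch X values → pooled ranks: 12→7, 16→6, 37→4, 41→1, 40→2
Rank sum = 7 + 6 + 4 + 1 + 2 = 20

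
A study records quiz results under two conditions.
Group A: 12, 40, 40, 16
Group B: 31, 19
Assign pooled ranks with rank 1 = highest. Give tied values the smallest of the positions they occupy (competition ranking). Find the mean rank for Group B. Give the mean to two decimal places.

Sorted (descending): 40, 40, 31, 19, 16, 12
The 2 values of 40 occupy positions 1–2 → each gets rank 1.
Group B values → pooled ranks: 31→3, 19→4
Mean rank = (3 + 4) / 2 = 3.50

3.50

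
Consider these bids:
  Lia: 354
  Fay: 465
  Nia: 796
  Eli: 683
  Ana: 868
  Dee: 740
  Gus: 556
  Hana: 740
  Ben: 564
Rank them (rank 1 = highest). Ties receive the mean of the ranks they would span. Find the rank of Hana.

3.5

Sorted (descending): 868, 796, 740, 740, 683, 564, 556, 465, 354
The 2 values of 740 occupy positions 3–4 → average rank (3+4)/2 = 3.5.
Hana has value 740 → rank 3.5.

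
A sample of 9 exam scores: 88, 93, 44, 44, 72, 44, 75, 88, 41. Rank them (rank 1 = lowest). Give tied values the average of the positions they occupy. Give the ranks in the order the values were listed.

7.5, 9, 3, 3, 5, 3, 6, 7.5, 1

Sorted (ascending): 41, 44, 44, 44, 72, 75, 88, 88, 93
The 3 values of 44 occupy positions 2–4 → average rank 3.
The 2 values of 88 occupy positions 7–8 → average rank (7+8)/2 = 7.5.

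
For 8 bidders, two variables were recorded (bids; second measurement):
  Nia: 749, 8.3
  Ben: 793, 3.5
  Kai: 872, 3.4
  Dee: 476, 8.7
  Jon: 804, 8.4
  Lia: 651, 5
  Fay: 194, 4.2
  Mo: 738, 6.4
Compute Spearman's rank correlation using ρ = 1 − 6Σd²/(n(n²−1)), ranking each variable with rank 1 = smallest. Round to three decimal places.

Ranks of variable 1: 5, 6, 8, 2, 7, 3, 1, 4
Ranks of variable 2: 6, 2, 1, 8, 7, 4, 3, 5
d = r₁ − r₂: -1, 4, 7, -6, 0, -1, -2, -1
d²: 1, 16, 49, 36, 0, 1, 4, 1; Σd² = 108
ρ = 1 − 6·108/(8·63) = 1 − 648/504 = -0.286

-0.286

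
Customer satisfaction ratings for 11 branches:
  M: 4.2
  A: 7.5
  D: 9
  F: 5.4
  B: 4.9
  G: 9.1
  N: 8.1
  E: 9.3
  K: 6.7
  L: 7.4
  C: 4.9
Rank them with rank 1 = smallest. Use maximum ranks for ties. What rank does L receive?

Sorted (ascending): 4.2, 4.9, 4.9, 5.4, 6.7, 7.4, 7.5, 8.1, 9, 9.1, 9.3
The 2 values of 4.9 occupy positions 2–3 → each gets rank 3.
L has value 7.4 → rank 6.

6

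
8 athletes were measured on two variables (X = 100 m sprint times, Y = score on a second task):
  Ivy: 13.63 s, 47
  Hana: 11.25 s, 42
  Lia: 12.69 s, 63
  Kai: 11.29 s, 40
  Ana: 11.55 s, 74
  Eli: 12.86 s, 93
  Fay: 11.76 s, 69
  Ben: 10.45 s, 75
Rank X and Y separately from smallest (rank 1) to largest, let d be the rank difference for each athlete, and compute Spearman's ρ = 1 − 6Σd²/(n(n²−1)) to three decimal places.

0.119

Ranks of variable 1: 8, 2, 6, 3, 4, 7, 5, 1
Ranks of variable 2: 3, 2, 4, 1, 6, 8, 5, 7
d = r₁ − r₂: 5, 0, 2, 2, -2, -1, 0, -6
d²: 25, 0, 4, 4, 4, 1, 0, 36; Σd² = 74
ρ = 1 − 6·74/(8·63) = 1 − 444/504 = 0.119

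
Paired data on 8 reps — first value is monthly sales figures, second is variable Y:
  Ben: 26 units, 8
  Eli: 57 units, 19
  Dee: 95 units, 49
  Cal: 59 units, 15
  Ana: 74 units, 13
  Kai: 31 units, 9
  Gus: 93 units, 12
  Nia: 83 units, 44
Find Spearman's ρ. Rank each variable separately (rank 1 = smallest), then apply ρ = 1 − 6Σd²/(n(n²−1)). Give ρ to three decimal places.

Ranks of variable 1: 1, 3, 8, 4, 5, 2, 7, 6
Ranks of variable 2: 1, 6, 8, 5, 4, 2, 3, 7
d = r₁ − r₂: 0, -3, 0, -1, 1, 0, 4, -1
d²: 0, 9, 0, 1, 1, 0, 16, 1; Σd² = 28
ρ = 1 − 6·28/(8·63) = 1 − 168/504 = 0.667

0.667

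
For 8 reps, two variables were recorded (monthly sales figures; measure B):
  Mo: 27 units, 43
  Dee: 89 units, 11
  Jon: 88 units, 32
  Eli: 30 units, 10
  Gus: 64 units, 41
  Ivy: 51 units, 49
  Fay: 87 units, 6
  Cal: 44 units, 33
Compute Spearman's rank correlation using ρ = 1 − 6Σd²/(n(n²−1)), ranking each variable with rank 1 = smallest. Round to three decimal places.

Ranks of variable 1: 1, 8, 7, 2, 5, 4, 6, 3
Ranks of variable 2: 7, 3, 4, 2, 6, 8, 1, 5
d = r₁ − r₂: -6, 5, 3, 0, -1, -4, 5, -2
d²: 36, 25, 9, 0, 1, 16, 25, 4; Σd² = 116
ρ = 1 − 6·116/(8·63) = 1 − 696/504 = -0.381

-0.381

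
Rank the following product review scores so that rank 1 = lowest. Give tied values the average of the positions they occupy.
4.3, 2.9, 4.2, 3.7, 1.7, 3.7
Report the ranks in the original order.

Sorted (ascending): 1.7, 2.9, 3.7, 3.7, 4.2, 4.3
The 2 values of 3.7 occupy positions 3–4 → average rank (3+4)/2 = 3.5.

6, 2, 5, 3.5, 1, 3.5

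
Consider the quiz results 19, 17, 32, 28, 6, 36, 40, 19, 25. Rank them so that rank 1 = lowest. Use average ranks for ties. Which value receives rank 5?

Sorted (ascending): 6, 17, 19, 19, 25, 28, 32, 36, 40
The 2 values of 19 occupy positions 3–4 → average rank (3+4)/2 = 3.5.
Rank 5 → value 25.

25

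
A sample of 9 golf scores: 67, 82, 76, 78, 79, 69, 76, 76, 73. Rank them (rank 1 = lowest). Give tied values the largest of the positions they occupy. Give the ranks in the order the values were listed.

Sorted (ascending): 67, 69, 73, 76, 76, 76, 78, 79, 82
The 3 values of 76 occupy positions 4–6 → each gets rank 6.

1, 9, 6, 7, 8, 2, 6, 6, 3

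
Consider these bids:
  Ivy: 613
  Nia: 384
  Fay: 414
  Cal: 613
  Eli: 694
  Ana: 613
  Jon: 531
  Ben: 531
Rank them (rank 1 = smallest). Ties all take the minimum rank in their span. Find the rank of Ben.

Sorted (ascending): 384, 414, 531, 531, 613, 613, 613, 694
The 2 values of 531 occupy positions 3–4 → each gets rank 3.
The 3 values of 613 occupy positions 5–7 → each gets rank 5.
Ben has value 531 → rank 3.

3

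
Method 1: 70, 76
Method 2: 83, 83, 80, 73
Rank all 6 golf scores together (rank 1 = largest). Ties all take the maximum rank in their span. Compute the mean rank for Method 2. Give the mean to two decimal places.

3.00

Sorted (descending): 83, 83, 80, 76, 73, 70
The 2 values of 83 occupy positions 1–2 → each gets rank 2.
Method 2 values → pooled ranks: 83→2, 83→2, 80→3, 73→5
Mean rank = (2 + 2 + 3 + 5) / 4 = 3.00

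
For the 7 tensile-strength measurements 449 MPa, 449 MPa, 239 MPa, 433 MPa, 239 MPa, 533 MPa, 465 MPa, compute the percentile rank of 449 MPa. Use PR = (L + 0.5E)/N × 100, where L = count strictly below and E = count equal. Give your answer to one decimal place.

57.1

N = 7.
Strictly below 449: 3. Equal to 449: 2.
PR = (3 + 0.5·2)/7 × 100 = 57.1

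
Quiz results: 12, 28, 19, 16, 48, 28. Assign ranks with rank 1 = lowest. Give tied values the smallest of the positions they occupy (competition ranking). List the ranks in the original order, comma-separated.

1, 4, 3, 2, 6, 4

Sorted (ascending): 12, 16, 19, 28, 28, 48
The 2 values of 28 occupy positions 4–5 → each gets rank 4.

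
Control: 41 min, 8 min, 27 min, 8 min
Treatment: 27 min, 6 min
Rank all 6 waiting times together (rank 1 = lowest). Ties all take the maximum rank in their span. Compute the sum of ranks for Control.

17

Sorted (ascending): 6, 8, 8, 27, 27, 41
The 2 values of 8 occupy positions 2–3 → each gets rank 3.
The 2 values of 27 occupy positions 4–5 → each gets rank 5.
Control values → pooled ranks: 41→6, 8→3, 27→5, 8→3
Rank sum = 6 + 3 + 5 + 3 = 17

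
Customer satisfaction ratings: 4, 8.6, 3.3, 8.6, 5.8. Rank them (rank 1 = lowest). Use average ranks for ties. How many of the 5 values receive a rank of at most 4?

3

Sorted (ascending): 3.3, 4, 5.8, 8.6, 8.6
The 2 values of 8.6 occupy positions 4–5 → average rank (4+5)/2 = 4.5.
Ranks ≤ 4: {1, 2, 3} → 3 values.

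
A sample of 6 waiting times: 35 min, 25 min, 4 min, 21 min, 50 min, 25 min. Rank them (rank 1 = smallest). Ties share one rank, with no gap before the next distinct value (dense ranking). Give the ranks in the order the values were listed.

4, 3, 1, 2, 5, 3

Sorted (ascending): 4, 21, 25, 25, 35, 50
The 2 values of 25 share dense rank 3.
Remaining distinct values take the next consecutive integers.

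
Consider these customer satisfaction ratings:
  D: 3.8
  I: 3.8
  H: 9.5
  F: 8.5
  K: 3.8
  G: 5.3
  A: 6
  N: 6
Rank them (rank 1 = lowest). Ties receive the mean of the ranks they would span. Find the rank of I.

2

Sorted (ascending): 3.8, 3.8, 3.8, 5.3, 6, 6, 8.5, 9.5
The 3 values of 3.8 occupy positions 1–3 → average rank 2.
The 2 values of 6 occupy positions 5–6 → average rank (5+6)/2 = 5.5.
I has value 3.8 → rank 2.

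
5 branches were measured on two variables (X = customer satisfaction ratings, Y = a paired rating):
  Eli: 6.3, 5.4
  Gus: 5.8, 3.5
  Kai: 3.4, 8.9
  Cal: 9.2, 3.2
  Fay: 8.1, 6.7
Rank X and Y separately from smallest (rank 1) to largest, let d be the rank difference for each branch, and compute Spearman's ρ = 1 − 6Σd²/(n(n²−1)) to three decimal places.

-0.600

Ranks of variable 1: 3, 2, 1, 5, 4
Ranks of variable 2: 3, 2, 5, 1, 4
d = r₁ − r₂: 0, 0, -4, 4, 0
d²: 0, 0, 16, 16, 0; Σd² = 32
ρ = 1 − 6·32/(5·24) = 1 − 192/120 = -0.600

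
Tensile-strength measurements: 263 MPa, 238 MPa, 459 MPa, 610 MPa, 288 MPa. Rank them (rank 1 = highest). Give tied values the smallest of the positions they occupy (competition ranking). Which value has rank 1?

Sorted (descending): 610, 459, 288, 263, 238
No ties — each value takes its position as its rank.
Rank 1 → value 610.

610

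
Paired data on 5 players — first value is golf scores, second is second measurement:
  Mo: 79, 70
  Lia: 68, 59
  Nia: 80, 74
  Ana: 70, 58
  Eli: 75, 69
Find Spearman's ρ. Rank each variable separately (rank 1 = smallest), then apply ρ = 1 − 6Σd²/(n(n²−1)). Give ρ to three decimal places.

0.900

Ranks of variable 1: 4, 1, 5, 2, 3
Ranks of variable 2: 4, 2, 5, 1, 3
d = r₁ − r₂: 0, -1, 0, 1, 0
d²: 0, 1, 0, 1, 0; Σd² = 2
ρ = 1 − 6·2/(5·24) = 1 − 12/120 = 0.900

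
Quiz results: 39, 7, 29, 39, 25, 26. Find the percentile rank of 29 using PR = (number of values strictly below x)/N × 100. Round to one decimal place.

50.0

N = 6.
Strictly below 29: 3. Equal to 29: 1.
PR = 3/6 × 100 = 50.0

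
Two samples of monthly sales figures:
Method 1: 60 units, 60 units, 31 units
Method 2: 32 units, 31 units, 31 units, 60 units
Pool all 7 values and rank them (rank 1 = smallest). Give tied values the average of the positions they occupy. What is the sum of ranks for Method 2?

14

Sorted (ascending): 31, 31, 31, 32, 60, 60, 60
The 3 values of 31 occupy positions 1–3 → average rank 2.
The 3 values of 60 occupy positions 5–7 → average rank 6.
Method 2 values → pooled ranks: 32→4, 31→2, 31→2, 60→6
Rank sum = 4 + 2 + 2 + 6 = 14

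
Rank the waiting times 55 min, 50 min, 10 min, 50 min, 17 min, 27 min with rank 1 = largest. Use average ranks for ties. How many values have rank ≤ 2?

Sorted (descending): 55, 50, 50, 27, 17, 10
The 2 values of 50 occupy positions 2–3 → average rank (2+3)/2 = 2.5.
Ranks ≤ 2: {1} → 1 value.

1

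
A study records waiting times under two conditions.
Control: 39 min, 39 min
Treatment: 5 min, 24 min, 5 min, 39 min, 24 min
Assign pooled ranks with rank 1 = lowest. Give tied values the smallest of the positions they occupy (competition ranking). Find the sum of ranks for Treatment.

Sorted (ascending): 5, 5, 24, 24, 39, 39, 39
The 2 values of 5 occupy positions 1–2 → each gets rank 1.
The 2 values of 24 occupy positions 3–4 → each gets rank 3.
The 3 values of 39 occupy positions 5–7 → each gets rank 5.
Treatment values → pooled ranks: 5→1, 24→3, 5→1, 39→5, 24→3
Rank sum = 1 + 3 + 1 + 5 + 3 = 13

13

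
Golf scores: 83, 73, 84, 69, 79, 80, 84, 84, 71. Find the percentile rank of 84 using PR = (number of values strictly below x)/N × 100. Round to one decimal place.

66.7

N = 9.
Strictly below 84: 6. Equal to 84: 3.
PR = 6/9 × 100 = 66.7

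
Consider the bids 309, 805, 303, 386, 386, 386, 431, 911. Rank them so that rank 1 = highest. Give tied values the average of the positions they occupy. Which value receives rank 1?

911

Sorted (descending): 911, 805, 431, 386, 386, 386, 309, 303
The 3 values of 386 occupy positions 4–6 → average rank 5.
Rank 1 → value 911.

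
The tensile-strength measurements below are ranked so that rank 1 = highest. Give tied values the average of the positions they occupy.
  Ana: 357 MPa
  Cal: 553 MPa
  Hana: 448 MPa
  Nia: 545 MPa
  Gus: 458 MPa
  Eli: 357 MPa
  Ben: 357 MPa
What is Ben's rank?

Sorted (descending): 553, 545, 458, 448, 357, 357, 357
The 3 values of 357 occupy positions 5–7 → average rank 6.
Ben has value 357 MPa → rank 6.

6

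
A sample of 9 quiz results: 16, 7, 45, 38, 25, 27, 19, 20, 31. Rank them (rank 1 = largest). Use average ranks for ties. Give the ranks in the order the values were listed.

Sorted (descending): 45, 38, 31, 27, 25, 20, 19, 16, 7
No ties — each value takes its position as its rank.

8, 9, 1, 2, 5, 4, 7, 6, 3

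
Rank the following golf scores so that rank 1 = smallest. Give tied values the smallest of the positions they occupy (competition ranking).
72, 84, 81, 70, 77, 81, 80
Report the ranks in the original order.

2, 7, 5, 1, 3, 5, 4

Sorted (ascending): 70, 72, 77, 80, 81, 81, 84
The 2 values of 81 occupy positions 5–6 → each gets rank 5.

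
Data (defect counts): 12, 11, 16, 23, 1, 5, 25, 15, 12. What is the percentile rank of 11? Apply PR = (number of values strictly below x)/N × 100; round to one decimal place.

N = 9.
Strictly below 11: 2. Equal to 11: 1.
PR = 2/9 × 100 = 22.2

22.2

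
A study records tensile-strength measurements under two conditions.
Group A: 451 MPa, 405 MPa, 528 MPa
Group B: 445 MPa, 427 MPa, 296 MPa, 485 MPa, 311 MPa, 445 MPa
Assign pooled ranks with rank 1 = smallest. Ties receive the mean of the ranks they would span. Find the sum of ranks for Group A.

19

Sorted (ascending): 296, 311, 405, 427, 445, 445, 451, 485, 528
The 2 values of 445 occupy positions 5–6 → average rank (5+6)/2 = 5.5.
Group A values → pooled ranks: 451→7, 405→3, 528→9
Rank sum = 7 + 3 + 9 = 19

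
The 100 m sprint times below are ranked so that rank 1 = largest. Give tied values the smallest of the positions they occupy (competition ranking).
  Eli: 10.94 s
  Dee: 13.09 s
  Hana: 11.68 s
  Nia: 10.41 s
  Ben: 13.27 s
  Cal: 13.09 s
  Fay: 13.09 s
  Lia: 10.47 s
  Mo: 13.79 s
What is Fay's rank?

Sorted (descending): 13.79, 13.27, 13.09, 13.09, 13.09, 11.68, 10.94, 10.47, 10.41
The 3 values of 13.09 occupy positions 3–5 → each gets rank 3.
Fay has value 13.09 s → rank 3.

3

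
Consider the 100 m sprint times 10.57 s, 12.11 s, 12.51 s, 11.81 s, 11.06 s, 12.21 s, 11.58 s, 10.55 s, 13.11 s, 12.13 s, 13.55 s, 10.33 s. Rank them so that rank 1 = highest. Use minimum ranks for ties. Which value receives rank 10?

10.57

Sorted (descending): 13.55, 13.11, 12.51, 12.21, 12.13, 12.11, 11.81, 11.58, 11.06, 10.57, 10.55, 10.33
No ties — each value takes its position as its rank.
Rank 10 → value 10.57.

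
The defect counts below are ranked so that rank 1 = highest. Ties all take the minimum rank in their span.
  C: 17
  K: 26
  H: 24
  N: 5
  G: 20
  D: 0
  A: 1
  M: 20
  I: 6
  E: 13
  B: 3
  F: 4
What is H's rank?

2

Sorted (descending): 26, 24, 20, 20, 17, 13, 6, 5, 4, 3, 1, 0
The 2 values of 20 occupy positions 3–4 → each gets rank 3.
H has value 24 → rank 2.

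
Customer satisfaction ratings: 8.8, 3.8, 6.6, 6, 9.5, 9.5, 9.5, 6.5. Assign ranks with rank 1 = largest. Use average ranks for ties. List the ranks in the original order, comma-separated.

4, 8, 5, 7, 2, 2, 2, 6

Sorted (descending): 9.5, 9.5, 9.5, 8.8, 6.6, 6.5, 6, 3.8
The 3 values of 9.5 occupy positions 1–3 → average rank 2.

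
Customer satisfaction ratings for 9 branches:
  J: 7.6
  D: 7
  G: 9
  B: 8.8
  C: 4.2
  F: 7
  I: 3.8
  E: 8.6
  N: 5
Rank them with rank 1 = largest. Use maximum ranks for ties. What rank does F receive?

Sorted (descending): 9, 8.8, 8.6, 7.6, 7, 7, 5, 4.2, 3.8
The 2 values of 7 occupy positions 5–6 → each gets rank 6.
F has value 7 → rank 6.

6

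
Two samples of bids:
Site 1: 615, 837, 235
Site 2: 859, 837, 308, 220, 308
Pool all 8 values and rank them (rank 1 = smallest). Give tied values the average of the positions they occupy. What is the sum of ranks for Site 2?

22.5

Sorted (ascending): 220, 235, 308, 308, 615, 837, 837, 859
The 2 values of 308 occupy positions 3–4 → average rank (3+4)/2 = 3.5.
The 2 values of 837 occupy positions 6–7 → average rank (6+7)/2 = 6.5.
Site 2 values → pooled ranks: 859→8, 837→6.5, 308→3.5, 220→1, 308→3.5
Rank sum = 8 + 6.5 + 3.5 + 1 + 3.5 = 22.5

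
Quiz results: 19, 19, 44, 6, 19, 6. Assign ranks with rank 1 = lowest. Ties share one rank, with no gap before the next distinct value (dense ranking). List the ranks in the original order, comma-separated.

Sorted (ascending): 6, 6, 19, 19, 19, 44
The 2 values of 6 share dense rank 1.
The 3 values of 19 share dense rank 2.
Remaining distinct values take the next consecutive integers.

2, 2, 3, 1, 2, 1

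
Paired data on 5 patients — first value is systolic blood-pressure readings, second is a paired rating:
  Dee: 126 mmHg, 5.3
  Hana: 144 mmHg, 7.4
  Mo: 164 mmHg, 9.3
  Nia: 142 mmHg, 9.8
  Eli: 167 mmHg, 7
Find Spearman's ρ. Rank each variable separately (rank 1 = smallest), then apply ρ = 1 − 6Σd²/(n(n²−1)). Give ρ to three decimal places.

Ranks of variable 1: 1, 3, 4, 2, 5
Ranks of variable 2: 1, 3, 4, 5, 2
d = r₁ − r₂: 0, 0, 0, -3, 3
d²: 0, 0, 0, 9, 9; Σd² = 18
ρ = 1 − 6·18/(5·24) = 1 − 108/120 = 0.100

0.100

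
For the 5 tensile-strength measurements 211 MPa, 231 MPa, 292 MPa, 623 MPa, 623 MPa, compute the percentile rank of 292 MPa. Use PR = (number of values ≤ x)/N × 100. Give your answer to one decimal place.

N = 5.
Strictly below 292: 2. Equal to 292: 1.
PR = 3/5 × 100 = 60.0

60.0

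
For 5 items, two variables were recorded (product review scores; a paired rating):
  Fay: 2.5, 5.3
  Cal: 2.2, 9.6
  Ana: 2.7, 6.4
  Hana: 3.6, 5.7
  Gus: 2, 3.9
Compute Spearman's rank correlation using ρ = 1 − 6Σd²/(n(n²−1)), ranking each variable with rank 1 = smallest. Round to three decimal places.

Ranks of variable 1: 3, 2, 4, 5, 1
Ranks of variable 2: 2, 5, 4, 3, 1
d = r₁ − r₂: 1, -3, 0, 2, 0
d²: 1, 9, 0, 4, 0; Σd² = 14
ρ = 1 − 6·14/(5·24) = 1 − 84/120 = 0.300

0.300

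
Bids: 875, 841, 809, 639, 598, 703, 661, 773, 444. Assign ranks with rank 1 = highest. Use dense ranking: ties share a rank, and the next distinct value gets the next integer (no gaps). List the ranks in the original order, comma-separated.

1, 2, 3, 7, 8, 5, 6, 4, 9

Sorted (descending): 875, 841, 809, 773, 703, 661, 639, 598, 444
No ties — each value takes its position as its rank.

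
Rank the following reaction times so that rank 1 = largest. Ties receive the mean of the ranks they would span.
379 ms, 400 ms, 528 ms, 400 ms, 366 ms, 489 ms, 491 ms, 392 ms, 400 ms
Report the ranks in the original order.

Sorted (descending): 528, 491, 489, 400, 400, 400, 392, 379, 366
The 3 values of 400 occupy positions 4–6 → average rank 5.

8, 5, 1, 5, 9, 3, 2, 7, 5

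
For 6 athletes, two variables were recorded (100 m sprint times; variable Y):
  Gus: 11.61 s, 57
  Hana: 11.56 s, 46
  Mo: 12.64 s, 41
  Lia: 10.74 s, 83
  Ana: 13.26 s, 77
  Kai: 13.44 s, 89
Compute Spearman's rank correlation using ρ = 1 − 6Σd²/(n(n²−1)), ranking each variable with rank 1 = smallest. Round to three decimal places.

0.257

Ranks of variable 1: 3, 2, 4, 1, 5, 6
Ranks of variable 2: 3, 2, 1, 5, 4, 6
d = r₁ − r₂: 0, 0, 3, -4, 1, 0
d²: 0, 0, 9, 16, 1, 0; Σd² = 26
ρ = 1 − 6·26/(6·35) = 1 − 156/210 = 0.257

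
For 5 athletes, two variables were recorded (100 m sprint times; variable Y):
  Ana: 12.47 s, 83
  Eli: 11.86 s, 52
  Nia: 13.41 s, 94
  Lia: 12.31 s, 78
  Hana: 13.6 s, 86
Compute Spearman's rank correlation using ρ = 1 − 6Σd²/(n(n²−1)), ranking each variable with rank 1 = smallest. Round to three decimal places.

Ranks of variable 1: 3, 1, 4, 2, 5
Ranks of variable 2: 3, 1, 5, 2, 4
d = r₁ − r₂: 0, 0, -1, 0, 1
d²: 0, 0, 1, 0, 1; Σd² = 2
ρ = 1 − 6·2/(5·24) = 1 − 12/120 = 0.900

0.900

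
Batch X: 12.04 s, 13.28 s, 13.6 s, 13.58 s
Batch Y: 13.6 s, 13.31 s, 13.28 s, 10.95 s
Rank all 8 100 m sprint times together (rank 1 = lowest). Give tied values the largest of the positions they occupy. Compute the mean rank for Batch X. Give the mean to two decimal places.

5.00

Sorted (ascending): 10.95, 12.04, 13.28, 13.28, 13.31, 13.58, 13.6, 13.6
The 2 values of 13.28 occupy positions 3–4 → each gets rank 4.
The 2 values of 13.6 occupy positions 7–8 → each gets rank 8.
Batch X values → pooled ranks: 12.04→2, 13.28→4, 13.6→8, 13.58→6
Mean rank = (2 + 4 + 8 + 6) / 4 = 5.00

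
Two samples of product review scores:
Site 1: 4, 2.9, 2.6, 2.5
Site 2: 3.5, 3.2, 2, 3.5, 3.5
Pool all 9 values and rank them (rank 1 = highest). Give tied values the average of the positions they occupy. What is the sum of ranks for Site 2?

Sorted (descending): 4, 3.5, 3.5, 3.5, 3.2, 2.9, 2.6, 2.5, 2
The 3 values of 3.5 occupy positions 2–4 → average rank 3.
Site 2 values → pooled ranks: 3.5→3, 3.2→5, 2→9, 3.5→3, 3.5→3
Rank sum = 3 + 5 + 9 + 3 + 3 = 23

23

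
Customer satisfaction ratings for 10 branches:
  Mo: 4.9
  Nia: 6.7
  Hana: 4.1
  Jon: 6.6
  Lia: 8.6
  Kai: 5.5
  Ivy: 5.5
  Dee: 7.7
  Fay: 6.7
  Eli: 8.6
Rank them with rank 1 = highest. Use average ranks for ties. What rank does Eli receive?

Sorted (descending): 8.6, 8.6, 7.7, 6.7, 6.7, 6.6, 5.5, 5.5, 4.9, 4.1
The 2 values of 8.6 occupy positions 1–2 → average rank (1+2)/2 = 1.5.
The 2 values of 6.7 occupy positions 4–5 → average rank (4+5)/2 = 4.5.
The 2 values of 5.5 occupy positions 7–8 → average rank (7+8)/2 = 7.5.
Eli has value 8.6 → rank 1.5.

1.5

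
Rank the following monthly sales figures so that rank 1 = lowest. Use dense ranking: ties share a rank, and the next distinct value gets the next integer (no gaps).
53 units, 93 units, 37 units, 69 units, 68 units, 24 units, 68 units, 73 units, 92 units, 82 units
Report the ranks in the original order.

3, 9, 2, 5, 4, 1, 4, 6, 8, 7

Sorted (ascending): 24, 37, 53, 68, 68, 69, 73, 82, 92, 93
The 2 values of 68 share dense rank 4.
Remaining distinct values take the next consecutive integers.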